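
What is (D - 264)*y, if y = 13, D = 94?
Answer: -2210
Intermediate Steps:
(D - 264)*y = (94 - 264)*13 = -170*13 = -2210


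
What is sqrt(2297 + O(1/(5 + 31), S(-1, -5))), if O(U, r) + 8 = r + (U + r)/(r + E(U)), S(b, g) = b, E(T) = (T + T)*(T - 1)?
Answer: sqrt(1067757122)/683 ≈ 47.843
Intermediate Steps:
E(T) = 2*T*(-1 + T) (E(T) = (2*T)*(-1 + T) = 2*T*(-1 + T))
O(U, r) = -8 + r + (U + r)/(r + 2*U*(-1 + U)) (O(U, r) = -8 + (r + (U + r)/(r + 2*U*(-1 + U))) = -8 + r + (U + r)/(r + 2*U*(-1 + U)))
sqrt(2297 + O(1/(5 + 31), S(-1, -5))) = sqrt(2297 + (1/(5 + 31) + (-1)**2 - 7*(-1) - 16*(-1 + 1/(5 + 31))/(5 + 31) + 2*(-1)*(-1 + 1/(5 + 31))/(5 + 31))/(-1 + 2*(-1 + 1/(5 + 31))/(5 + 31))) = sqrt(2297 + (1/36 + 1 + 7 - 16*(-1 + 1/36)/36 + 2*(-1)*(-1 + 1/36)/36)/(-1 + 2*(-1 + 1/36)/36)) = sqrt(2297 + (1/36 + 1 + 7 - 16*1/36*(-1 + 1/36) + 2*(1/36)*(-1)*(-1 + 1/36))/(-1 + 2*(1/36)*(-1 + 1/36))) = sqrt(2297 + (1/36 + 1 + 7 - 16*1/36*(-35/36) + 2*(1/36)*(-1)*(-35/36))/(-1 + 2*(1/36)*(-35/36))) = sqrt(2297 + (1/36 + 1 + 7 + 35/81 + 35/648)/(-1 - 35/648)) = sqrt(2297 + (613/72)/(-683/648)) = sqrt(2297 - 648/683*613/72) = sqrt(2297 - 5517/683) = sqrt(1563334/683) = sqrt(1067757122)/683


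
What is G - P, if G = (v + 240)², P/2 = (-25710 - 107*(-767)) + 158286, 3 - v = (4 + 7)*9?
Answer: -408554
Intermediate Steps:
v = -96 (v = 3 - (4 + 7)*9 = 3 - 11*9 = 3 - 1*99 = 3 - 99 = -96)
P = 429290 (P = 2*((-25710 - 107*(-767)) + 158286) = 2*((-25710 + 82069) + 158286) = 2*(56359 + 158286) = 2*214645 = 429290)
G = 20736 (G = (-96 + 240)² = 144² = 20736)
G - P = 20736 - 1*429290 = 20736 - 429290 = -408554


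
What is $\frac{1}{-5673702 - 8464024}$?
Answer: $- \frac{1}{14137726} \approx -7.0733 \cdot 10^{-8}$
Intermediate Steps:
$\frac{1}{-5673702 - 8464024} = \frac{1}{-14137726} = - \frac{1}{14137726}$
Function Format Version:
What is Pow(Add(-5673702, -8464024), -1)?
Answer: Rational(-1, 14137726) ≈ -7.0733e-8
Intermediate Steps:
Pow(Add(-5673702, -8464024), -1) = Pow(-14137726, -1) = Rational(-1, 14137726)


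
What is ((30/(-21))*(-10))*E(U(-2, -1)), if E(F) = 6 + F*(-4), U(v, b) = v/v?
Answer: 200/7 ≈ 28.571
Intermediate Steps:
U(v, b) = 1
E(F) = 6 - 4*F
((30/(-21))*(-10))*E(U(-2, -1)) = ((30/(-21))*(-10))*(6 - 4*1) = ((30*(-1/21))*(-10))*(6 - 4) = -10/7*(-10)*2 = (100/7)*2 = 200/7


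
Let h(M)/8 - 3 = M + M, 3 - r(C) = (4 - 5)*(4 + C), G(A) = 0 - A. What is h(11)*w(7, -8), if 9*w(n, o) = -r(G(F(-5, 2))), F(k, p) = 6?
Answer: -200/9 ≈ -22.222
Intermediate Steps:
G(A) = -A
r(C) = 7 + C (r(C) = 3 - (4 - 5)*(4 + C) = 3 - (-1)*(4 + C) = 3 - (-4 - C) = 3 + (4 + C) = 7 + C)
w(n, o) = -⅑ (w(n, o) = (-(7 - 1*6))/9 = (-(7 - 6))/9 = (-1*1)/9 = (⅑)*(-1) = -⅑)
h(M) = 24 + 16*M (h(M) = 24 + 8*(M + M) = 24 + 8*(2*M) = 24 + 16*M)
h(11)*w(7, -8) = (24 + 16*11)*(-⅑) = (24 + 176)*(-⅑) = 200*(-⅑) = -200/9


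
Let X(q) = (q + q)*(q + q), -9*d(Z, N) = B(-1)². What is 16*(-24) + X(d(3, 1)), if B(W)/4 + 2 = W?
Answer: 640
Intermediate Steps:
B(W) = -8 + 4*W
d(Z, N) = -16 (d(Z, N) = -(-8 + 4*(-1))²/9 = -(-8 - 4)²/9 = -⅑*(-12)² = -⅑*144 = -16)
X(q) = 4*q² (X(q) = (2*q)*(2*q) = 4*q²)
16*(-24) + X(d(3, 1)) = 16*(-24) + 4*(-16)² = -384 + 4*256 = -384 + 1024 = 640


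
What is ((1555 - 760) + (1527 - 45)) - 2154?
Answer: 123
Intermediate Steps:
((1555 - 760) + (1527 - 45)) - 2154 = (795 + 1482) - 2154 = 2277 - 2154 = 123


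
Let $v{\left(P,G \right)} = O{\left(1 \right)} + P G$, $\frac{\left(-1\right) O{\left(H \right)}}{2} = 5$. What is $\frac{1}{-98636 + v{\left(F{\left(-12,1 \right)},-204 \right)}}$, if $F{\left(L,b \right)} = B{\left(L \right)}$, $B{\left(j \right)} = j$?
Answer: $- \frac{1}{96198} \approx -1.0395 \cdot 10^{-5}$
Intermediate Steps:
$O{\left(H \right)} = -10$ ($O{\left(H \right)} = \left(-2\right) 5 = -10$)
$F{\left(L,b \right)} = L$
$v{\left(P,G \right)} = -10 + G P$ ($v{\left(P,G \right)} = -10 + P G = -10 + G P$)
$\frac{1}{-98636 + v{\left(F{\left(-12,1 \right)},-204 \right)}} = \frac{1}{-98636 - -2438} = \frac{1}{-98636 + \left(-10 + 2448\right)} = \frac{1}{-98636 + 2438} = \frac{1}{-96198} = - \frac{1}{96198}$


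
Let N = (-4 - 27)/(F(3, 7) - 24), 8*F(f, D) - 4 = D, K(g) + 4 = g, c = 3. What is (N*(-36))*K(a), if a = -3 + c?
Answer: 35712/181 ≈ 197.30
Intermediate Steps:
a = 0 (a = -3 + 3 = 0)
K(g) = -4 + g
F(f, D) = ½ + D/8
N = 248/181 (N = (-4 - 27)/((½ + (⅛)*7) - 24) = -31/((½ + 7/8) - 24) = -31/(11/8 - 24) = -31/(-181/8) = -31*(-8/181) = 248/181 ≈ 1.3702)
(N*(-36))*K(a) = ((248/181)*(-36))*(-4 + 0) = -8928/181*(-4) = 35712/181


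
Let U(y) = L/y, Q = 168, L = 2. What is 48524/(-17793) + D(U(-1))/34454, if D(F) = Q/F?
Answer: -119524322/43788573 ≈ -2.7296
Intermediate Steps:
U(y) = 2/y
D(F) = 168/F
48524/(-17793) + D(U(-1))/34454 = 48524/(-17793) + (168/((2/(-1))))/34454 = 48524*(-1/17793) + (168/((2*(-1))))*(1/34454) = -48524/17793 + (168/(-2))*(1/34454) = -48524/17793 + (168*(-1/2))*(1/34454) = -48524/17793 - 84*1/34454 = -48524/17793 - 6/2461 = -119524322/43788573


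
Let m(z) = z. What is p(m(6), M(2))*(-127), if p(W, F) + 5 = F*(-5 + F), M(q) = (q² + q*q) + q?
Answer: -5715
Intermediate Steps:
M(q) = q + 2*q² (M(q) = (q² + q²) + q = 2*q² + q = q + 2*q²)
p(W, F) = -5 + F*(-5 + F)
p(m(6), M(2))*(-127) = (-5 + (2*(1 + 2*2))² - 10*(1 + 2*2))*(-127) = (-5 + (2*(1 + 4))² - 10*(1 + 4))*(-127) = (-5 + (2*5)² - 10*5)*(-127) = (-5 + 10² - 5*10)*(-127) = (-5 + 100 - 50)*(-127) = 45*(-127) = -5715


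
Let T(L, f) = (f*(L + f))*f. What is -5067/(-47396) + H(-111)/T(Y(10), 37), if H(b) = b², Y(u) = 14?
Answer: 13431/47396 ≈ 0.28338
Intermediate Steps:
T(L, f) = f²*(L + f)
-5067/(-47396) + H(-111)/T(Y(10), 37) = -5067/(-47396) + (-111)²/((37²*(14 + 37))) = -5067*(-1/47396) + 12321/((1369*51)) = 5067/47396 + 12321/69819 = 5067/47396 + 12321*(1/69819) = 5067/47396 + 3/17 = 13431/47396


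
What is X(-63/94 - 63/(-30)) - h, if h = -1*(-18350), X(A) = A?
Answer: -4311914/235 ≈ -18349.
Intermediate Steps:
h = 18350
X(-63/94 - 63/(-30)) - h = (-63/94 - 63/(-30)) - 1*18350 = (-63*1/94 - 63*(-1/30)) - 18350 = (-63/94 + 21/10) - 18350 = 336/235 - 18350 = -4311914/235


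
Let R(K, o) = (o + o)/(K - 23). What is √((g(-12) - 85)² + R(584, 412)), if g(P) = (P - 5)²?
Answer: 10*√130978914/561 ≈ 204.00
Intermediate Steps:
R(K, o) = 2*o/(-23 + K) (R(K, o) = (2*o)/(-23 + K) = 2*o/(-23 + K))
g(P) = (-5 + P)²
√((g(-12) - 85)² + R(584, 412)) = √(((-5 - 12)² - 85)² + 2*412/(-23 + 584)) = √(((-17)² - 85)² + 2*412/561) = √((289 - 85)² + 2*412*(1/561)) = √(204² + 824/561) = √(41616 + 824/561) = √(23347400/561) = 10*√130978914/561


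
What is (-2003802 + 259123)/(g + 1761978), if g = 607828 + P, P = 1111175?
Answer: -1744679/3480981 ≈ -0.50120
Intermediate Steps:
g = 1719003 (g = 607828 + 1111175 = 1719003)
(-2003802 + 259123)/(g + 1761978) = (-2003802 + 259123)/(1719003 + 1761978) = -1744679/3480981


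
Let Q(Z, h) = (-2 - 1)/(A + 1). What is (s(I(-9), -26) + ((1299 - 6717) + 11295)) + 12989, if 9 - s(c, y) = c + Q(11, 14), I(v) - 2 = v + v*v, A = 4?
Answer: 94008/5 ≈ 18802.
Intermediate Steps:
I(v) = 2 + v + v² (I(v) = 2 + (v + v*v) = 2 + (v + v²) = 2 + v + v²)
Q(Z, h) = -⅗ (Q(Z, h) = (-2 - 1)/(4 + 1) = -3/5 = -3*⅕ = -⅗)
s(c, y) = 48/5 - c (s(c, y) = 9 - (c - ⅗) = 9 - (-⅗ + c) = 9 + (⅗ - c) = 48/5 - c)
(s(I(-9), -26) + ((1299 - 6717) + 11295)) + 12989 = ((48/5 - (2 - 9 + (-9)²)) + ((1299 - 6717) + 11295)) + 12989 = ((48/5 - (2 - 9 + 81)) + (-5418 + 11295)) + 12989 = ((48/5 - 1*74) + 5877) + 12989 = ((48/5 - 74) + 5877) + 12989 = (-322/5 + 5877) + 12989 = 29063/5 + 12989 = 94008/5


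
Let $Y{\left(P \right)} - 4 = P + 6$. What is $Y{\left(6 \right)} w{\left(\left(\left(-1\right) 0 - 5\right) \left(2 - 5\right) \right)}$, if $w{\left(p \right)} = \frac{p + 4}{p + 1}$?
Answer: $19$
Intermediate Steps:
$Y{\left(P \right)} = 10 + P$ ($Y{\left(P \right)} = 4 + \left(P + 6\right) = 4 + \left(6 + P\right) = 10 + P$)
$w{\left(p \right)} = \frac{4 + p}{1 + p}$
$Y{\left(6 \right)} w{\left(\left(\left(-1\right) 0 - 5\right) \left(2 - 5\right) \right)} = \left(10 + 6\right) \frac{4 + \left(\left(-1\right) 0 - 5\right) \left(2 - 5\right)}{1 + \left(\left(-1\right) 0 - 5\right) \left(2 - 5\right)} = 16 \frac{4 + \left(0 - 5\right) \left(-3\right)}{1 + \left(0 - 5\right) \left(-3\right)} = 16 \frac{4 - -15}{1 - -15} = 16 \frac{4 + 15}{1 + 15} = 16 \cdot \frac{1}{16} \cdot 19 = 16 \cdot \frac{19}{16} = 19$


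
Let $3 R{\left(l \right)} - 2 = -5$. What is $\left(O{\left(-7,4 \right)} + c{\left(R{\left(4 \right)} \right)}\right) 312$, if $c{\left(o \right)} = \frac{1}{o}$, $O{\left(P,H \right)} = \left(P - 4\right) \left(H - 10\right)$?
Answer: $20280$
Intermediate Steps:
$R{\left(l \right)} = -1$ ($R{\left(l \right)} = \frac{2}{3} + \frac{1}{3} \left(-5\right) = \frac{2}{3} - \frac{5}{3} = -1$)
$O{\left(P,H \right)} = \left(-10 + H\right) \left(-4 + P\right)$ ($O{\left(P,H \right)} = \left(P - 4\right) \left(-10 + H\right) = \left(-4 + P\right) \left(-10 + H\right) = \left(-10 + H\right) \left(-4 + P\right)$)
$\left(O{\left(-7,4 \right)} + c{\left(R{\left(4 \right)} \right)}\right) 312 = \left(\left(40 - -70 - 16 + 4 \left(-7\right)\right) + \frac{1}{-1}\right) 312 = \left(\left(40 + 70 - 16 - 28\right) - 1\right) 312 = \left(66 - 1\right) 312 = 65 \cdot 312 = 20280$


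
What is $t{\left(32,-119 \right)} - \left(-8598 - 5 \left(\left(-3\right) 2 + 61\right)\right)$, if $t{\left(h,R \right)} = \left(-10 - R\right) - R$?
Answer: $9101$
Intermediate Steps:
$t{\left(h,R \right)} = -10 - 2 R$
$t{\left(32,-119 \right)} - \left(-8598 - 5 \left(\left(-3\right) 2 + 61\right)\right) = \left(-10 - -238\right) - \left(-8598 - 5 \left(\left(-3\right) 2 + 61\right)\right) = \left(-10 + 238\right) - \left(-8598 - 5 \left(-6 + 61\right)\right) = 228 - \left(-8598 - 5 \cdot 55\right) = 228 - \left(-8598 - 275\right) = 228 - -8873 = 228 + 8873 = 9101$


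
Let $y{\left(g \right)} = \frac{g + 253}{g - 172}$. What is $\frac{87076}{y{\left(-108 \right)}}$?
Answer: $- \frac{4876256}{29} \approx -1.6815 \cdot 10^{5}$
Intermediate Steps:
$y{\left(g \right)} = \frac{253 + g}{-172 + g}$
$\frac{87076}{y{\left(-108 \right)}} = \frac{87076}{\frac{1}{-172 - 108} \left(253 - 108\right)} = \frac{87076}{\frac{1}{-280} \cdot 145} = \frac{87076}{\left(- \frac{1}{280}\right) 145} = \frac{87076}{- \frac{29}{56}} = 87076 \left(- \frac{56}{29}\right) = - \frac{4876256}{29}$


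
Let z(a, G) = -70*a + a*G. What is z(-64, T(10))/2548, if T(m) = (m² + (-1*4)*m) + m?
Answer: 0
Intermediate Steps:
T(m) = m² - 3*m (T(m) = (m² - 4*m) + m = m² - 3*m)
z(a, G) = -70*a + G*a
z(-64, T(10))/2548 = -64*(-70 + 10*(-3 + 10))/2548 = -64*(-70 + 10*7)*(1/2548) = -64*(-70 + 70)*(1/2548) = -64*0*(1/2548) = 0*(1/2548) = 0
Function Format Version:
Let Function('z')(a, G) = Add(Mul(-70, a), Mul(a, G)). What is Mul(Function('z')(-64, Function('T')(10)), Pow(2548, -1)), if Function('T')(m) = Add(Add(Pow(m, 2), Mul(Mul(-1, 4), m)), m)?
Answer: 0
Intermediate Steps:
Function('T')(m) = Add(Pow(m, 2), Mul(-3, m)) (Function('T')(m) = Add(Add(Pow(m, 2), Mul(-4, m)), m) = Add(Pow(m, 2), Mul(-3, m)))
Function('z')(a, G) = Add(Mul(-70, a), Mul(G, a))
Mul(Function('z')(-64, Function('T')(10)), Pow(2548, -1)) = Mul(Mul(-64, Add(-70, Mul(10, Add(-3, 10)))), Pow(2548, -1)) = Mul(Mul(-64, Add(-70, Mul(10, 7))), Rational(1, 2548)) = Mul(Mul(-64, Add(-70, 70)), Rational(1, 2548)) = Mul(Mul(-64, 0), Rational(1, 2548)) = Mul(0, Rational(1, 2548)) = 0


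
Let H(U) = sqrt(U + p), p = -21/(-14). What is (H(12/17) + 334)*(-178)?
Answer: -59452 - 445*sqrt(102)/17 ≈ -59716.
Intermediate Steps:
p = 3/2 (p = -21*(-1/14) = 3/2 ≈ 1.5000)
H(U) = sqrt(3/2 + U) (H(U) = sqrt(U + 3/2) = sqrt(3/2 + U))
(H(12/17) + 334)*(-178) = (sqrt(6 + 4*(12/17))/2 + 334)*(-178) = (sqrt(6 + 48/17)/2 + 334)*(-178) = (sqrt(150/17)/2 + 334)*(-178) = ((5*sqrt(102)/17)/2 + 334)*(-178) = (5*sqrt(102)/34 + 334)*(-178) = (334 + 5*sqrt(102)/34)*(-178) = -59452 - 445*sqrt(102)/17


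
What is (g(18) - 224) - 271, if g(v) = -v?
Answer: -513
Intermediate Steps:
(g(18) - 224) - 271 = (-1*18 - 224) - 271 = (-18 - 224) - 271 = -242 - 271 = -513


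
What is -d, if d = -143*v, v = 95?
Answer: 13585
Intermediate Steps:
d = -13585 (d = -143*95 = -13585)
-d = -1*(-13585) = 13585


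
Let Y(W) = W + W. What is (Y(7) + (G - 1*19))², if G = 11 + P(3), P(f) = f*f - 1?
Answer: 196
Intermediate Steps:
P(f) = -1 + f² (P(f) = f² - 1 = -1 + f²)
G = 19 (G = 11 + (-1 + 3²) = 11 + (-1 + 9) = 11 + 8 = 19)
Y(W) = 2*W
(Y(7) + (G - 1*19))² = (2*7 + (19 - 1*19))² = (14 + (19 - 19))² = (14 + 0)² = 14² = 196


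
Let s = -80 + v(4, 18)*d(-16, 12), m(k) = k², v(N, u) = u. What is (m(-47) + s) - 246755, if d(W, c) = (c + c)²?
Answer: -234258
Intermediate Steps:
d(W, c) = 4*c² (d(W, c) = (2*c)² = 4*c²)
s = 10288 (s = -80 + 18*(4*12²) = -80 + 18*(4*144) = -80 + 18*576 = -80 + 10368 = 10288)
(m(-47) + s) - 246755 = ((-47)² + 10288) - 246755 = (2209 + 10288) - 246755 = 12497 - 246755 = -234258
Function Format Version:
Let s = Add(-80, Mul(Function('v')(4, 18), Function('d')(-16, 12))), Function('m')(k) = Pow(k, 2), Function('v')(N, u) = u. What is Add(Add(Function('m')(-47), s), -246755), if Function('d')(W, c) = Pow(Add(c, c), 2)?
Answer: -234258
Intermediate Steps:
Function('d')(W, c) = Mul(4, Pow(c, 2)) (Function('d')(W, c) = Pow(Mul(2, c), 2) = Mul(4, Pow(c, 2)))
s = 10288 (s = Add(-80, Mul(18, Mul(4, Pow(12, 2)))) = Add(-80, Mul(18, Mul(4, 144))) = Add(-80, Mul(18, 576)) = Add(-80, 10368) = 10288)
Add(Add(Function('m')(-47), s), -246755) = Add(Add(Pow(-47, 2), 10288), -246755) = Add(Add(2209, 10288), -246755) = Add(12497, -246755) = -234258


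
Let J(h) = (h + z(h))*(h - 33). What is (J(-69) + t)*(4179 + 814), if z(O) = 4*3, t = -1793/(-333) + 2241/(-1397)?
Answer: 13513240849726/465201 ≈ 2.9048e+7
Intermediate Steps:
t = 1758568/465201 (t = -1793*(-1/333) + 2241*(-1/1397) = 1793/333 - 2241/1397 = 1758568/465201 ≈ 3.7802)
z(O) = 12
J(h) = (-33 + h)*(12 + h) (J(h) = (h + 12)*(h - 33) = (12 + h)*(-33 + h) = (-33 + h)*(12 + h))
(J(-69) + t)*(4179 + 814) = ((-396 + (-69)² - 21*(-69)) + 1758568/465201)*(4179 + 814) = ((-396 + 4761 + 1449) + 1758568/465201)*4993 = (5814 + 1758568/465201)*4993 = (2706437182/465201)*4993 = 13513240849726/465201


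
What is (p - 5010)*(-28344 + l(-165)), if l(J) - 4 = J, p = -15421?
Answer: 582385655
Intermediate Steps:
l(J) = 4 + J
(p - 5010)*(-28344 + l(-165)) = (-15421 - 5010)*(-28344 + (4 - 165)) = -20431*(-28344 - 161) = -20431*(-28505) = 582385655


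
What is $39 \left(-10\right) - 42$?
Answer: $-432$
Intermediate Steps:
$39 \left(-10\right) - 42 = -390 - 42 = -432$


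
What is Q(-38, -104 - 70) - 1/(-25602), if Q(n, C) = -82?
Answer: -2099363/25602 ≈ -82.000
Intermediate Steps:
Q(-38, -104 - 70) - 1/(-25602) = -82 - 1/(-25602) = -82 - 1*(-1/25602) = -82 + 1/25602 = -2099363/25602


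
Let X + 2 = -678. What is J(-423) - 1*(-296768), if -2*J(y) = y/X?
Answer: 403604057/1360 ≈ 2.9677e+5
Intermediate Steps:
X = -680 (X = -2 - 678 = -680)
J(y) = y/1360 (J(y) = -y/(2*(-680)) = -y*(-1)/(2*680) = -(-1)*y/1360 = y/1360)
J(-423) - 1*(-296768) = (1/1360)*(-423) - 1*(-296768) = -423/1360 + 296768 = 403604057/1360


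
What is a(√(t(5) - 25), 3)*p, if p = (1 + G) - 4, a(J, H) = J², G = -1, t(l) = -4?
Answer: 116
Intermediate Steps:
p = -4 (p = (1 - 1) - 4 = 0 - 4 = -4)
a(√(t(5) - 25), 3)*p = (√(-4 - 25))²*(-4) = (√(-29))²*(-4) = (I*√29)²*(-4) = -29*(-4) = 116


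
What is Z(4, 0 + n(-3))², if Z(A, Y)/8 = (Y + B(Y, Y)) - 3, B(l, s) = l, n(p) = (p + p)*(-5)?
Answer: 207936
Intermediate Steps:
n(p) = -10*p (n(p) = (2*p)*(-5) = -10*p)
Z(A, Y) = -24 + 16*Y (Z(A, Y) = 8*((Y + Y) - 3) = 8*(2*Y - 3) = 8*(-3 + 2*Y) = -24 + 16*Y)
Z(4, 0 + n(-3))² = (-24 + 16*(0 - 10*(-3)))² = (-24 + 16*(0 + 30))² = (-24 + 16*30)² = (-24 + 480)² = 456² = 207936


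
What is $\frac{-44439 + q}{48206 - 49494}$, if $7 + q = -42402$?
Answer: $\frac{472}{7} \approx 67.429$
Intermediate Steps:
$q = -42409$ ($q = -7 - 42402 = -42409$)
$\frac{-44439 + q}{48206 - 49494} = \frac{-44439 - 42409}{48206 - 49494} = - \frac{86848}{-1288} = \left(-86848\right) \left(- \frac{1}{1288}\right) = \frac{472}{7}$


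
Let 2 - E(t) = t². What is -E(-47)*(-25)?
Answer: -55175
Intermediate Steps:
E(t) = 2 - t²
-E(-47)*(-25) = -(2 - 1*(-47)²)*(-25) = -(2 - 1*2209)*(-25) = -(2 - 2209)*(-25) = -1*(-2207)*(-25) = 2207*(-25) = -55175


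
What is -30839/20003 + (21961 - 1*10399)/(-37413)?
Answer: -461684731/249457413 ≈ -1.8508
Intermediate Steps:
-30839/20003 + (21961 - 1*10399)/(-37413) = -30839*1/20003 + (21961 - 10399)*(-1/37413) = -30839/20003 + 11562*(-1/37413) = -30839/20003 - 3854/12471 = -461684731/249457413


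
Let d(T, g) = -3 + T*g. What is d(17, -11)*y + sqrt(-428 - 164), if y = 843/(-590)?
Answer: 16017/59 + 4*I*sqrt(37) ≈ 271.47 + 24.331*I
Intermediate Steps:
y = -843/590 (y = 843*(-1/590) = -843/590 ≈ -1.4288)
d(17, -11)*y + sqrt(-428 - 164) = (-3 + 17*(-11))*(-843/590) + sqrt(-428 - 164) = (-3 - 187)*(-843/590) + sqrt(-592) = -190*(-843/590) + 4*I*sqrt(37) = 16017/59 + 4*I*sqrt(37)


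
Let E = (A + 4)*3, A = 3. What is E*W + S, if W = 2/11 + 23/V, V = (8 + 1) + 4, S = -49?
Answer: -1148/143 ≈ -8.0280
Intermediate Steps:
V = 13 (V = 9 + 4 = 13)
E = 21 (E = (3 + 4)*3 = 7*3 = 21)
W = 279/143 (W = 2/11 + 23/13 = 279/143 ≈ 1.9510)
E*W + S = 21*(279/143) - 49 = 5859/143 - 49 = -1148/143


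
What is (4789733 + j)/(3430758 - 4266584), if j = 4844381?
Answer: -4817057/417913 ≈ -11.526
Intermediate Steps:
(4789733 + j)/(3430758 - 4266584) = (4789733 + 4844381)/(3430758 - 4266584) = 9634114/(-835826) = 9634114*(-1/835826) = -4817057/417913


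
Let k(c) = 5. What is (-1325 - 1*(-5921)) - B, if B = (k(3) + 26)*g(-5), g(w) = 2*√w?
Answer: 4596 - 62*I*√5 ≈ 4596.0 - 138.64*I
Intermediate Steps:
B = 62*I*√5 (B = (5 + 26)*(2*√(-5)) = 31*(2*(I*√5)) = 31*(2*I*√5) = 62*I*√5 ≈ 138.64*I)
(-1325 - 1*(-5921)) - B = (-1325 - 1*(-5921)) - 62*I*√5 = (-1325 + 5921) - 62*I*√5 = 4596 - 62*I*√5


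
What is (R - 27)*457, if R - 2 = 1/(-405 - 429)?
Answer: -9528907/834 ≈ -11426.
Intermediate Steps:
R = 1667/834 (R = 2 + 1/(-405 - 429) = 2 + 1/(-834) = 2 - 1/834 = 1667/834 ≈ 1.9988)
(R - 27)*457 = (1667/834 - 27)*457 = -20851/834*457 = -9528907/834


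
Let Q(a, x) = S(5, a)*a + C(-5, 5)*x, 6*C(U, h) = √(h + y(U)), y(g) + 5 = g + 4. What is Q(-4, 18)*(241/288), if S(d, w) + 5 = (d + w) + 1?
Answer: 241/24 + 241*I/96 ≈ 10.042 + 2.5104*I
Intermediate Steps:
S(d, w) = -4 + d + w (S(d, w) = -5 + ((d + w) + 1) = -5 + (1 + d + w) = -4 + d + w)
y(g) = -1 + g (y(g) = -5 + (g + 4) = -5 + (4 + g) = -1 + g)
C(U, h) = √(-1 + U + h)/6 (C(U, h) = √(h + (-1 + U))/6 = √(-1 + U + h)/6)
Q(a, x) = a*(1 + a) + I*x/6 (Q(a, x) = (-4 + 5 + a)*a + (√(-1 - 5 + 5)/6)*x = (1 + a)*a + (√(-1)/6)*x = a*(1 + a) + (I/6)*x = a*(1 + a) + I*x/6)
Q(-4, 18)*(241/288) = (-4 + (-4)² + (⅙)*I*18)*(241/288) = (-4 + 16 + 3*I)*(241*(1/288)) = (12 + 3*I)*(241/288) = 241/24 + 241*I/96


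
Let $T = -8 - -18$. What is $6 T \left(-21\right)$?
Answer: $-1260$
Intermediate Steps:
$T = 10$ ($T = -8 + 18 = 10$)
$6 T \left(-21\right) = 6 \cdot 10 \left(-21\right) = 60 \left(-21\right) = -1260$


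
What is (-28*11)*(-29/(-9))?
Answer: -8932/9 ≈ -992.44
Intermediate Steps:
(-28*11)*(-29/(-9)) = -(-8932)*(-1)/9 = -308*29/9 = -8932/9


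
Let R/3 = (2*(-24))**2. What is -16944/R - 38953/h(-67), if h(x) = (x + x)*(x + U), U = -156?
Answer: -8078789/2151504 ≈ -3.7549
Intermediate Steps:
h(x) = 2*x*(-156 + x) (h(x) = (x + x)*(x - 156) = (2*x)*(-156 + x) = 2*x*(-156 + x))
R = 6912 (R = 3*(2*(-24))**2 = 3*(-48)**2 = 3*2304 = 6912)
-16944/R - 38953/h(-67) = -16944/6912 - 38953*(-1/(134*(-156 - 67))) = -16944*1/6912 - 38953/(2*(-67)*(-223)) = -353/144 - 38953/29882 = -8078789/2151504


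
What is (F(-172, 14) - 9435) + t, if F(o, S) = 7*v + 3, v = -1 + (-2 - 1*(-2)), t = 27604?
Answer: 18165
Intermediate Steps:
v = -1 (v = -1 + (-2 + 2) = -1 + 0 = -1)
F(o, S) = -4 (F(o, S) = 7*(-1) + 3 = -7 + 3 = -4)
(F(-172, 14) - 9435) + t = (-4 - 9435) + 27604 = -9439 + 27604 = 18165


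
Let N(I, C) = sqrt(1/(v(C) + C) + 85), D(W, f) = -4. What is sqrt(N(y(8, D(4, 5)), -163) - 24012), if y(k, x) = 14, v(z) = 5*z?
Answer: sqrt(-22967093808 + 978*sqrt(81300162))/978 ≈ 154.93*I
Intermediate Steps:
N(I, C) = sqrt(85 + 1/(6*C)) (N(I, C) = sqrt(1/(5*C + C) + 85) = sqrt(1/(6*C) + 85) = sqrt(85 + 1/(6*C)))
sqrt(N(y(8, D(4, 5)), -163) - 24012) = sqrt(sqrt(3060 + 6/(-163))/6 - 24012) = sqrt(sqrt(3060 + 6*(-1/163))/6 - 24012) = sqrt(sqrt(3060 - 6/163)/6 - 24012) = sqrt(sqrt(498774/163)/6 - 24012) = sqrt((sqrt(81300162)/163)/6 - 24012) = sqrt(sqrt(81300162)/978 - 24012) = sqrt(-24012 + sqrt(81300162)/978)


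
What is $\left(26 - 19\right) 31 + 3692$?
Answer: $3909$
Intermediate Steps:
$\left(26 - 19\right) 31 + 3692 = 7 \cdot 31 + 3692 = 217 + 3692 = 3909$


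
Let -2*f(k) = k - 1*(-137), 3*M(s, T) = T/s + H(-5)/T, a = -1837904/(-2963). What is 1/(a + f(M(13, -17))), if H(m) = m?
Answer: 3928938/2168592163 ≈ 0.0018117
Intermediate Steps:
a = 1837904/2963 (a = -1837904*(-1)/2963 = -1972*(-932/2963) = 1837904/2963 ≈ 620.29)
M(s, T) = -5/(3*T) + T/(3*s) (M(s, T) = (T/s - 5/T)/3 = (-5/T + T/s)/3 = -5/(3*T) + T/(3*s))
f(k) = -137/2 - k/2 (f(k) = -(k - 1*(-137))/2 = -(k + 137)/2 = -(137 + k)/2 = -137/2 - k/2)
1/(a + f(M(13, -17))) = 1/(1837904/2963 + (-137/2 - (-5/3/(-17) + (1/3)*(-17)/13)/2)) = 1/(1837904/2963 + (-137/2 - (-5/3*(-1/17) + (1/3)*(-17)*(1/13))/2)) = 1/(1837904/2963 + (-137/2 - (5/51 - 17/39)/2)) = 1/(1837904/2963 + (-137/2 - 1/2*(-224/663))) = 1/(1837904/2963 + (-137/2 + 112/663)) = 1/(1837904/2963 - 90607/1326) = 1/(2168592163/3928938) = 3928938/2168592163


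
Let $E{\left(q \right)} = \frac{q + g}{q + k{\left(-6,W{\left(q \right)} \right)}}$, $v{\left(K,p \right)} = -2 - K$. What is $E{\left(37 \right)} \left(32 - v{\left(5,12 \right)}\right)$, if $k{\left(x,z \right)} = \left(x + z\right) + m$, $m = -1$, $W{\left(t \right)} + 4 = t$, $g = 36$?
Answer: $\frac{949}{21} \approx 45.19$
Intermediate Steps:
$W{\left(t \right)} = -4 + t$
$k{\left(x,z \right)} = -1 + x + z$ ($k{\left(x,z \right)} = \left(x + z\right) - 1 = -1 + x + z$)
$E{\left(q \right)} = \frac{36 + q}{-11 + 2 q}$ ($E{\left(q \right)} = \frac{q + 36}{q - \left(11 - q\right)} = \frac{36 + q}{q + \left(-11 + q\right)} = \frac{36 + q}{-11 + 2 q}$)
$E{\left(37 \right)} \left(32 - v{\left(5,12 \right)}\right) = \frac{36 + 37}{-11 + 2 \cdot 37} \left(32 - \left(-2 - 5\right)\right) = \frac{1}{-11 + 74} \cdot 73 \left(32 - \left(-2 - 5\right)\right) = \frac{1}{63} \cdot 73 \left(32 - -7\right) = \frac{1}{63} \cdot 73 \left(32 + 7\right) = \frac{73}{63} \cdot 39 = \frac{949}{21}$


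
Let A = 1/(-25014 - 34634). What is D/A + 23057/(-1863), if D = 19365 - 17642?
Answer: -191467061009/1863 ≈ -1.0277e+8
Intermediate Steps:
A = -1/59648 (A = 1/(-59648) = -1/59648 ≈ -1.6765e-5)
D = 1723
D/A + 23057/(-1863) = 1723/(-1/59648) + 23057/(-1863) = 1723*(-59648) + 23057*(-1/1863) = -102773504 - 23057/1863 = -191467061009/1863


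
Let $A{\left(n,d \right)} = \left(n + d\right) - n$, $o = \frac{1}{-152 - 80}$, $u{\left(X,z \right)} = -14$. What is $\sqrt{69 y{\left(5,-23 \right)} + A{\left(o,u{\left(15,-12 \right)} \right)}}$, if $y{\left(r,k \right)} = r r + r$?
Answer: $2 \sqrt{514} \approx 45.343$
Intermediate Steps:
$y{\left(r,k \right)} = r + r^{2}$ ($y{\left(r,k \right)} = r^{2} + r = r + r^{2}$)
$o = - \frac{1}{232}$ ($o = \frac{1}{-232} = - \frac{1}{232} \approx -0.0043103$)
$A{\left(n,d \right)} = d$ ($A{\left(n,d \right)} = \left(d + n\right) - n = d$)
$\sqrt{69 y{\left(5,-23 \right)} + A{\left(o,u{\left(15,-12 \right)} \right)}} = \sqrt{69 \cdot 5 \left(1 + 5\right) - 14} = \sqrt{69 \cdot 5 \cdot 6 - 14} = \sqrt{69 \cdot 30 - 14} = \sqrt{2070 - 14} = \sqrt{2056} = 2 \sqrt{514}$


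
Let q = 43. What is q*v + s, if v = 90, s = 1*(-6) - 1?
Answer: 3863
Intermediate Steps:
s = -7 (s = -6 - 1 = -7)
q*v + s = 43*90 - 7 = 3870 - 7 = 3863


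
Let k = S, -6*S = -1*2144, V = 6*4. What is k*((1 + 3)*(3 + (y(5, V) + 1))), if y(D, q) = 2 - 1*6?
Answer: 0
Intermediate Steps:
V = 24
y(D, q) = -4 (y(D, q) = 2 - 6 = -4)
S = 1072/3 (S = -(-1)*2144/6 = -⅙*(-2144) = 1072/3 ≈ 357.33)
k = 1072/3 ≈ 357.33
k*((1 + 3)*(3 + (y(5, V) + 1))) = 1072*((1 + 3)*(3 + (-4 + 1)))/3 = 1072*(4*(3 - 3))/3 = 1072*(4*0)/3 = (1072/3)*0 = 0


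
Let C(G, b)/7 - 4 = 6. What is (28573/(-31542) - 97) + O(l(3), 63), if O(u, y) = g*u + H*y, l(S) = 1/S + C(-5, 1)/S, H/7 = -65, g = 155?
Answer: -791533007/31542 ≈ -25095.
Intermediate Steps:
H = -455 (H = 7*(-65) = -455)
C(G, b) = 70 (C(G, b) = 28 + 7*6 = 28 + 42 = 70)
l(S) = 71/S (l(S) = 1/S + 70/S = 71/S)
O(u, y) = -455*y + 155*u (O(u, y) = 155*u - 455*y = -455*y + 155*u)
(28573/(-31542) - 97) + O(l(3), 63) = (28573/(-31542) - 97) + (-455*63 + 155*(71/3)) = (28573*(-1/31542) - 97) + (-28665 + 155*(71*(⅓))) = (-28573/31542 - 97) + (-28665 + 155*(71/3)) = -3088147/31542 + (-28665 + 11005/3) = -3088147/31542 - 74990/3 = -791533007/31542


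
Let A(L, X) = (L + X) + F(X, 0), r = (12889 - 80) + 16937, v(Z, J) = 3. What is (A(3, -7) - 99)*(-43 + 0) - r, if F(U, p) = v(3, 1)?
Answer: -25446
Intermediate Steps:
F(U, p) = 3
r = 29746 (r = 12809 + 16937 = 29746)
A(L, X) = 3 + L + X (A(L, X) = (L + X) + 3 = 3 + L + X)
(A(3, -7) - 99)*(-43 + 0) - r = ((3 + 3 - 7) - 99)*(-43 + 0) - 1*29746 = (-1 - 99)*(-43) - 29746 = -100*(-43) - 29746 = 4300 - 29746 = -25446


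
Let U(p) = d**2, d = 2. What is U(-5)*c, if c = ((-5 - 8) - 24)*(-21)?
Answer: 3108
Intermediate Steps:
c = 777 (c = (-13 - 24)*(-21) = -37*(-21) = 777)
U(p) = 4 (U(p) = 2**2 = 4)
U(-5)*c = 4*777 = 3108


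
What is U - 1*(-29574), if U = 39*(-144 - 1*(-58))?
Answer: 26220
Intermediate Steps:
U = -3354 (U = 39*(-144 + 58) = 39*(-86) = -3354)
U - 1*(-29574) = -3354 - 1*(-29574) = -3354 + 29574 = 26220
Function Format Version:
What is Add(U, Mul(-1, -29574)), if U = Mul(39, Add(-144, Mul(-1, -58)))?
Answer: 26220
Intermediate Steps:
U = -3354 (U = Mul(39, Add(-144, 58)) = Mul(39, -86) = -3354)
Add(U, Mul(-1, -29574)) = Add(-3354, Mul(-1, -29574)) = Add(-3354, 29574) = 26220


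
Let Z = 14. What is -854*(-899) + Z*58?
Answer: 768558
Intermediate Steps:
-854*(-899) + Z*58 = -854*(-899) + 14*58 = 767746 + 812 = 768558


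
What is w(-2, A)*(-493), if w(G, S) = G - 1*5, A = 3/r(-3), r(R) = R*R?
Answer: 3451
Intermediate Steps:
r(R) = R²
A = ⅓ (A = 3/((-3)²) = 3/9 = 3*(⅑) = ⅓ ≈ 0.33333)
w(G, S) = -5 + G (w(G, S) = G - 5 = -5 + G)
w(-2, A)*(-493) = (-5 - 2)*(-493) = -7*(-493) = 3451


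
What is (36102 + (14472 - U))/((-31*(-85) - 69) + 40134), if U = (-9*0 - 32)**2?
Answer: 991/854 ≈ 1.1604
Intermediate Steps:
U = 1024 (U = (0 - 32)**2 = (-32)**2 = 1024)
(36102 + (14472 - U))/((-31*(-85) - 69) + 40134) = (36102 + (14472 - 1*1024))/((-31*(-85) - 69) + 40134) = (36102 + (14472 - 1024))/((2635 - 69) + 40134) = (36102 + 13448)/(2566 + 40134) = 49550/42700 = 49550*(1/42700) = 991/854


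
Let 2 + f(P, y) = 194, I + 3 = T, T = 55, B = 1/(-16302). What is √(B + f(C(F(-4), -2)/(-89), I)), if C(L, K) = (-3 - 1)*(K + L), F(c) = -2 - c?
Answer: √51024982866/16302 ≈ 13.856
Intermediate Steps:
B = -1/16302 ≈ -6.1342e-5
C(L, K) = -4*K - 4*L (C(L, K) = -4*(K + L) = -4*K - 4*L)
I = 52 (I = -3 + 55 = 52)
f(P, y) = 192 (f(P, y) = -2 + 194 = 192)
√(B + f(C(F(-4), -2)/(-89), I)) = √(-1/16302 + 192) = √(3129983/16302) = √51024982866/16302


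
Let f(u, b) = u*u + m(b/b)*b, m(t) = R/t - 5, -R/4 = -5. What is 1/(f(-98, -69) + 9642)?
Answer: 1/18211 ≈ 5.4912e-5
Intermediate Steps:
R = 20 (R = -4*(-5) = 20)
m(t) = -5 + 20/t (m(t) = 20/t - 5 = -5 + 20/t)
f(u, b) = u² + 15*b (f(u, b) = u*u + (-5 + 20/((b/b)))*b = u² + (-5 + 20/1)*b = u² + (-5 + 20*1)*b = u² + (-5 + 20)*b = u² + 15*b)
1/(f(-98, -69) + 9642) = 1/(((-98)² + 15*(-69)) + 9642) = 1/((9604 - 1035) + 9642) = 1/(8569 + 9642) = 1/18211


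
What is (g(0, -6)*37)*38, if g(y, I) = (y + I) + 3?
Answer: -4218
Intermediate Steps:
g(y, I) = 3 + I + y (g(y, I) = (I + y) + 3 = 3 + I + y)
(g(0, -6)*37)*38 = ((3 - 6 + 0)*37)*38 = -3*37*38 = -111*38 = -4218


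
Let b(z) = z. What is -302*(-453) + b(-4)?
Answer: 136802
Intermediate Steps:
-302*(-453) + b(-4) = -302*(-453) - 4 = 136806 - 4 = 136802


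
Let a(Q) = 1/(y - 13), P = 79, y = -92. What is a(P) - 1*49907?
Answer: -5240236/105 ≈ -49907.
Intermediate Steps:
a(Q) = -1/105 (a(Q) = 1/(-92 - 13) = 1/(-105) = -1/105)
a(P) - 1*49907 = -1/105 - 1*49907 = -1/105 - 49907 = -5240236/105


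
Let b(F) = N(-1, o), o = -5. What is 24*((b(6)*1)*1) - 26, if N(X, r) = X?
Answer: -50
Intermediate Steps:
b(F) = -1
24*((b(6)*1)*1) - 26 = 24*(-1*1*1) - 26 = 24*(-1*1) - 26 = 24*(-1) - 26 = -24 - 26 = -50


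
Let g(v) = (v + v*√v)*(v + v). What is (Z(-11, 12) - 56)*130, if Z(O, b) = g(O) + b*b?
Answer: 42900 + 31460*I*√11 ≈ 42900.0 + 1.0434e+5*I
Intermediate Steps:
g(v) = 2*v*(v + v^(3/2)) (g(v) = (v + v^(3/2))*(2*v) = 2*v*(v + v^(3/2)))
Z(O, b) = b² + 2*O² + 2*O^(5/2) (Z(O, b) = (2*O² + 2*O^(5/2)) + b*b = (2*O² + 2*O^(5/2)) + b² = b² + 2*O² + 2*O^(5/2))
(Z(-11, 12) - 56)*130 = ((12² + 2*(-11)² + 2*(-11)^(5/2)) - 56)*130 = ((144 + 2*121 + 2*(121*I*√11)) - 56)*130 = ((144 + 242 + 242*I*√11) - 56)*130 = ((386 + 242*I*√11) - 56)*130 = (330 + 242*I*√11)*130 = 42900 + 31460*I*√11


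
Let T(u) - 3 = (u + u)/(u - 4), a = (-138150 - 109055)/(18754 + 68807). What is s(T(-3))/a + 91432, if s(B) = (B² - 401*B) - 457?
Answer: 1116053012573/12113045 ≈ 92137.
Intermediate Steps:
a = -247205/87561 ≈ -2.8232
T(u) = 3 + 2*u/(-4 + u) (T(u) = 3 + (u + u)/(u - 4) = 3 + (2*u)/(-4 + u) = 3 + 2*u/(-4 + u))
s(B) = -457 + B² - 401*B
s(T(-3))/a + 91432 = (-457 + ((-12 + 5*(-3))/(-4 - 3))² - 401*(-12 + 5*(-3))/(-4 - 3))/(-247205/87561) + 91432 = (-457 + ((-12 - 15)/(-7))² - 401*(-12 - 15)/(-7))*(-87561/247205) + 91432 = (-457 + (-⅐*(-27))² - (-401)*(-27)/7)*(-87561/247205) + 91432 = (-457 + (27/7)² - 401*27/7)*(-87561/247205) + 91432 = (-457 + 729/49 - 10827/7)*(-87561/247205) + 91432 = -97453/49*(-87561/247205) + 91432 = 8533082133/12113045 + 91432 = 1116053012573/12113045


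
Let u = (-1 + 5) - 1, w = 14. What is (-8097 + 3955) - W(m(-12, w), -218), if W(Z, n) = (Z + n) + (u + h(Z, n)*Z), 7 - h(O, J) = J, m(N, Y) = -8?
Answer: -2119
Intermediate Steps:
u = 3 (u = 4 - 1 = 3)
h(O, J) = 7 - J
W(Z, n) = 3 + Z + n + Z*(7 - n) (W(Z, n) = (Z + n) + (3 + (7 - n)*Z) = (Z + n) + (3 + Z*(7 - n)) = 3 + Z + n + Z*(7 - n))
(-8097 + 3955) - W(m(-12, w), -218) = (-8097 + 3955) - (3 - 8 - 218 - 1*(-8)*(-7 - 218)) = -4142 - (3 - 8 - 218 - 1*(-8)*(-225)) = -4142 - (3 - 8 - 218 - 1800) = -4142 - 1*(-2023) = -4142 + 2023 = -2119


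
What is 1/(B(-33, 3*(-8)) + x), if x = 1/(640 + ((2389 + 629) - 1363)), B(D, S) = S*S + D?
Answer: 2295/1246186 ≈ 0.0018416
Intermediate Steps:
B(D, S) = D + S² (B(D, S) = S² + D = D + S²)
x = 1/2295 (x = 1/(640 + (3018 - 1363)) = 1/(640 + 1655) = 1/2295 ≈ 0.00043573)
1/(B(-33, 3*(-8)) + x) = 1/((-33 + (3*(-8))²) + 1/2295) = 1/((-33 + (-24)²) + 1/2295) = 1/((-33 + 576) + 1/2295) = 1/(543 + 1/2295) = 1/(1246186/2295) = 2295/1246186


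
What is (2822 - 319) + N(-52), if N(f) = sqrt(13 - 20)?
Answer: 2503 + I*sqrt(7) ≈ 2503.0 + 2.6458*I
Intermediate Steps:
N(f) = I*sqrt(7) (N(f) = sqrt(-7) = I*sqrt(7))
(2822 - 319) + N(-52) = (2822 - 319) + I*sqrt(7) = 2503 + I*sqrt(7)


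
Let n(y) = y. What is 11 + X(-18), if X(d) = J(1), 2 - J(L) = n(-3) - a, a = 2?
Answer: 18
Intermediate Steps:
J(L) = 7 (J(L) = 2 - (-3 - 1*2) = 2 - (-3 - 2) = 2 - 1*(-5) = 2 + 5 = 7)
X(d) = 7
11 + X(-18) = 11 + 7 = 18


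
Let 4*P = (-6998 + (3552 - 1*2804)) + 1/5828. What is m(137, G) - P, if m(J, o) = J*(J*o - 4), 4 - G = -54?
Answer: 25401139847/23312 ≈ 1.0896e+6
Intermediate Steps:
G = 58 (G = 4 - 1*(-54) = 4 + 54 = 58)
m(J, o) = J*(-4 + J*o)
P = -36424999/23312 (P = ((-6998 + (3552 - 1*2804)) + 1/5828)/4 = ((-6998 + (3552 - 2804)) + 1/5828)/4 = ((-6998 + 748) + 1/5828)/4 = (-6250 + 1/5828)/4 = (¼)*(-36424999/5828) = -36424999/23312 ≈ -1562.5)
m(137, G) - P = 137*(-4 + 137*58) - 1*(-36424999/23312) = 137*(-4 + 7946) + 36424999/23312 = 137*7942 + 36424999/23312 = 1088054 + 36424999/23312 = 25401139847/23312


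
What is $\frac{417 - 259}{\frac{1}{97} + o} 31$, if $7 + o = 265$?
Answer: $\frac{475106}{25027} \approx 18.984$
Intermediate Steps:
$o = 258$ ($o = -7 + 265 = 258$)
$\frac{417 - 259}{\frac{1}{97} + o} 31 = \frac{417 - 259}{\frac{1}{97} + 258} \cdot 31 = \frac{158}{\frac{1}{97} + 258} \cdot 31 = \frac{158}{\frac{25027}{97}} \cdot 31 = 158 \cdot \frac{97}{25027} \cdot 31 = \frac{15326}{25027} \cdot 31 = \frac{475106}{25027}$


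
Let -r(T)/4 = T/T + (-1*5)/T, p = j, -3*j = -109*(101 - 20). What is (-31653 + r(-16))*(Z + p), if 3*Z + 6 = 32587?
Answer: -873978755/2 ≈ -4.3699e+8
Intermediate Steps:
Z = 32581/3 (Z = -2 + (⅓)*32587 = -2 + 32587/3 = 32581/3 ≈ 10860.)
j = 2943 (j = -(-109)*(101 - 20)/3 = -(-109)*81/3 = -⅓*(-8829) = 2943)
p = 2943
r(T) = -4 + 20/T (r(T) = -4*(T/T + (-1*5)/T) = -4*(1 - 5/T) = -4 + 20/T)
(-31653 + r(-16))*(Z + p) = (-31653 + (-4 + 20/(-16)))*(32581/3 + 2943) = (-31653 + (-4 + 20*(-1/16)))*(41410/3) = (-31653 + (-4 - 5/4))*(41410/3) = (-31653 - 21/4)*(41410/3) = -126633/4*41410/3 = -873978755/2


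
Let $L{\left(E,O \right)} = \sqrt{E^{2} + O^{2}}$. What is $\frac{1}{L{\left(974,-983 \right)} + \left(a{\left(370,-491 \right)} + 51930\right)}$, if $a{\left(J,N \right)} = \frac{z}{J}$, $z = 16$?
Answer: $\frac{1777305730}{92230023738239} - \frac{34225 \sqrt{1914965}}{92230023738239} \approx 1.8757 \cdot 10^{-5}$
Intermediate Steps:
$a{\left(J,N \right)} = \frac{16}{J}$
$\frac{1}{L{\left(974,-983 \right)} + \left(a{\left(370,-491 \right)} + 51930\right)} = \frac{1}{\sqrt{974^{2} + \left(-983\right)^{2}} + \left(\frac{16}{370} + 51930\right)} = \frac{1}{\sqrt{948676 + 966289} + \left(16 \cdot \frac{1}{370} + 51930\right)} = \frac{1}{\sqrt{1914965} + \left(\frac{8}{185} + 51930\right)} = \frac{1}{\sqrt{1914965} + \frac{9607058}{185}} = \frac{1}{\frac{9607058}{185} + \sqrt{1914965}}$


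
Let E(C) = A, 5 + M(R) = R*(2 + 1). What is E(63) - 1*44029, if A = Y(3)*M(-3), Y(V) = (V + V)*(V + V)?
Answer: -44533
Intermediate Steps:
M(R) = -5 + 3*R (M(R) = -5 + R*(2 + 1) = -5 + R*3 = -5 + 3*R)
Y(V) = 4*V**2 (Y(V) = (2*V)*(2*V) = 4*V**2)
A = -504 (A = (4*3**2)*(-5 + 3*(-3)) = (4*9)*(-5 - 9) = 36*(-14) = -504)
E(C) = -504
E(63) - 1*44029 = -504 - 1*44029 = -504 - 44029 = -44533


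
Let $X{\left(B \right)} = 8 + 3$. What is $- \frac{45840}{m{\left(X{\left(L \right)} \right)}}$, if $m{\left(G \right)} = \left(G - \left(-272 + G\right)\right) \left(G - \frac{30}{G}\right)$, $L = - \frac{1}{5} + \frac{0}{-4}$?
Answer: $- \frac{31515}{1547} \approx -20.372$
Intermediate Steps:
$L = - \frac{1}{5}$ ($L = \left(-1\right) \frac{1}{5} + 0 \left(- \frac{1}{4}\right) = - \frac{1}{5} + 0 = - \frac{1}{5} \approx -0.2$)
$X{\left(B \right)} = 11$
$m{\left(G \right)} = - \frac{8160}{G} + 272 G$ ($m{\left(G \right)} = 272 \left(G - \frac{30}{G}\right) = - \frac{8160}{G} + 272 G$)
$- \frac{45840}{m{\left(X{\left(L \right)} \right)}} = - \frac{45840}{- \frac{8160}{11} + 272 \cdot 11} = - \frac{45840}{\left(-8160\right) \frac{1}{11} + 2992} = - \frac{45840}{- \frac{8160}{11} + 2992} = - \frac{45840}{\frac{24752}{11}} = \left(-45840\right) \frac{11}{24752} = - \frac{31515}{1547}$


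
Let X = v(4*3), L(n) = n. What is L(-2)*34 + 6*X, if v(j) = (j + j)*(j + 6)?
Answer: 2524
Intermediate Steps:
v(j) = 2*j*(6 + j) (v(j) = (2*j)*(6 + j) = 2*j*(6 + j))
X = 432 (X = 2*(4*3)*(6 + 4*3) = 2*12*(6 + 12) = 2*12*18 = 432)
L(-2)*34 + 6*X = -2*34 + 6*432 = -68 + 2592 = 2524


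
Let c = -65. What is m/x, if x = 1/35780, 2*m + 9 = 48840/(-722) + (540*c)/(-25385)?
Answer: -2467769731770/1832797 ≈ -1.3465e+6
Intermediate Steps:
m = -137941293/3665594 (m = -9/2 + (48840/(-722) + (540*(-65))/(-25385))/2 = -9/2 + (48840*(-1/722) - 35100*(-1/25385))/2 = -9/2 + (-24420/361 + 7020/5077)/2 = -9/2 + (1/2)*(-121446120/1832797) = -9/2 - 60723060/1832797 = -137941293/3665594 ≈ -37.631)
x = 1/35780 ≈ 2.7949e-5
m/x = -137941293/(3665594*1/35780) = -137941293/3665594*35780 = -2467769731770/1832797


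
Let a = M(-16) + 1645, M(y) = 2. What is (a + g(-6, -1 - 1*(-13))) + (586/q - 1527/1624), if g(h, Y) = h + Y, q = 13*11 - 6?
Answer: 368515129/222488 ≈ 1656.3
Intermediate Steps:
q = 137 (q = 143 - 6 = 137)
a = 1647 (a = 2 + 1645 = 1647)
g(h, Y) = Y + h
(a + g(-6, -1 - 1*(-13))) + (586/q - 1527/1624) = (1647 + ((-1 - 1*(-13)) - 6)) + (586/137 - 1527/1624) = (1647 + ((-1 + 13) - 6)) + (586*(1/137) - 1527*1/1624) = (1647 + (12 - 6)) + (586/137 - 1527/1624) = (1647 + 6) + 742465/222488 = 1653 + 742465/222488 = 368515129/222488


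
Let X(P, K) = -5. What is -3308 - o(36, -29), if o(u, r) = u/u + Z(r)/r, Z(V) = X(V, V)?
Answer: -95966/29 ≈ -3309.2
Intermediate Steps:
Z(V) = -5
o(u, r) = 1 - 5/r (o(u, r) = u/u - 5/r = 1 - 5/r)
-3308 - o(36, -29) = -3308 - (-5 - 29)/(-29) = -3308 - (-1)*(-34)/29 = -3308 - 1*34/29 = -3308 - 34/29 = -95966/29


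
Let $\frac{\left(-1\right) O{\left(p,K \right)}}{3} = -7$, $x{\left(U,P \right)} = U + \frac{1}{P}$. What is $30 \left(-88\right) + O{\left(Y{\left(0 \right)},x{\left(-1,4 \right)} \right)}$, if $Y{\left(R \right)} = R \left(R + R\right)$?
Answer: $-2619$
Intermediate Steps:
$Y{\left(R \right)} = 2 R^{2}$ ($Y{\left(R \right)} = R 2 R = 2 R^{2}$)
$O{\left(p,K \right)} = 21$ ($O{\left(p,K \right)} = \left(-3\right) \left(-7\right) = 21$)
$30 \left(-88\right) + O{\left(Y{\left(0 \right)},x{\left(-1,4 \right)} \right)} = 30 \left(-88\right) + 21 = -2640 + 21 = -2619$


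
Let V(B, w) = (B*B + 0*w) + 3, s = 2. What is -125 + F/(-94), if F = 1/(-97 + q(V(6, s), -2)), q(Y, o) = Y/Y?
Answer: -1127999/9024 ≈ -125.00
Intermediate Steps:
V(B, w) = 3 + B² (V(B, w) = (B² + 0) + 3 = B² + 3 = 3 + B²)
q(Y, o) = 1
F = -1/96 (F = 1/(-97 + 1) = 1/(-96) = -1/96 ≈ -0.010417)
-125 + F/(-94) = -125 - 1/96/(-94) = -125 - 1/94*(-1/96) = -125 + 1/9024 = -1127999/9024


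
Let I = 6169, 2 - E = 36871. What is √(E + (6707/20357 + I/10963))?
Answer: I*√1836272923339400326155/223173791 ≈ 192.01*I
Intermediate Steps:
E = -36869 (E = 2 - 1*36871 = 2 - 36871 = -36869)
√(E + (6707/20357 + I/10963)) = √(-36869 + (6707/20357 + 6169/10963)) = √(-36869 + 199111174/223173791) = √(-8227995389205/223173791) = I*√1836272923339400326155/223173791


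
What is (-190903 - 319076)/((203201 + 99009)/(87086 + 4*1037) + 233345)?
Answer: -23263712043/10644649970 ≈ -2.1855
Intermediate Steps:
(-190903 - 319076)/((203201 + 99009)/(87086 + 4*1037) + 233345) = -509979/(302210/(87086 + 4148) + 233345) = -509979/(302210/91234 + 233345) = -509979/(302210*(1/91234) + 233345) = -509979/(151105/45617 + 233345) = -509979/10644649970/45617 = -509979*45617/10644649970 = -23263712043/10644649970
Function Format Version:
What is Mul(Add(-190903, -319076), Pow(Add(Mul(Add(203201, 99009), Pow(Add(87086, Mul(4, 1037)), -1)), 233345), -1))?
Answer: Rational(-23263712043, 10644649970) ≈ -2.1855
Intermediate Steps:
Mul(Add(-190903, -319076), Pow(Add(Mul(Add(203201, 99009), Pow(Add(87086, Mul(4, 1037)), -1)), 233345), -1)) = Mul(-509979, Pow(Add(Mul(302210, Pow(Add(87086, 4148), -1)), 233345), -1)) = Mul(-509979, Pow(Add(Mul(302210, Pow(91234, -1)), 233345), -1)) = Mul(-509979, Pow(Add(Mul(302210, Rational(1, 91234)), 233345), -1)) = Mul(-509979, Pow(Add(Rational(151105, 45617), 233345), -1)) = Mul(-509979, Pow(Rational(10644649970, 45617), -1)) = Mul(-509979, Rational(45617, 10644649970)) = Rational(-23263712043, 10644649970)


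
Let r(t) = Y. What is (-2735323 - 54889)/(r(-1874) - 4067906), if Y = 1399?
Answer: 2790212/4066507 ≈ 0.68614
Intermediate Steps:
r(t) = 1399
(-2735323 - 54889)/(r(-1874) - 4067906) = (-2735323 - 54889)/(1399 - 4067906) = -2790212/(-4066507) = -2790212*(-1/4066507) = 2790212/4066507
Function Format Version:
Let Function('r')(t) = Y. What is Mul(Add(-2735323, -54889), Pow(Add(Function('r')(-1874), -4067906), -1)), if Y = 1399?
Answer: Rational(2790212, 4066507) ≈ 0.68614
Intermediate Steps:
Function('r')(t) = 1399
Mul(Add(-2735323, -54889), Pow(Add(Function('r')(-1874), -4067906), -1)) = Mul(Add(-2735323, -54889), Pow(Add(1399, -4067906), -1)) = Mul(-2790212, Pow(-4066507, -1)) = Mul(-2790212, Rational(-1, 4066507)) = Rational(2790212, 4066507)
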